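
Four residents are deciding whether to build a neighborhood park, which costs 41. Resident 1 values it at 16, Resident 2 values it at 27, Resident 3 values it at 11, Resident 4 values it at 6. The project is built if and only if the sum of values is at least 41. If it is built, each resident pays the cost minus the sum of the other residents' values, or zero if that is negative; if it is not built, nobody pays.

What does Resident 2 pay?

Total value 60 ≥ cost 41, so the project is built.
The other residents' values sum to 33.
Cost minus that sum is 41 - 33 = 8.

8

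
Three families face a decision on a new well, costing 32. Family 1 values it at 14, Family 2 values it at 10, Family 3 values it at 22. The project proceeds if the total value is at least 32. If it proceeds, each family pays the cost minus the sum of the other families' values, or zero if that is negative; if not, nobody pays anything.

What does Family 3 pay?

Total value 46 ≥ cost 32, so the project is built.
The other families' values sum to 24.
Cost minus that sum is 32 - 24 = 8.

8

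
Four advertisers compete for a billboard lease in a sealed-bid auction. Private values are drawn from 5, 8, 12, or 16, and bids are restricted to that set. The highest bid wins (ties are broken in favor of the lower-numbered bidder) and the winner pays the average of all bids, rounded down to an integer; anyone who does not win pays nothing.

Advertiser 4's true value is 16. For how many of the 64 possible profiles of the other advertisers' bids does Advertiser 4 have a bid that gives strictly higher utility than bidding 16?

Others bid (5, 5, 5): truth gives 9; bid 8 gives 11 > 9. Violating.
Others bid (5, 5, 8): truth gives 8; bid 12 gives 9 > 8. Violating.
Others bid (5, 8, 5): truth gives 8; bid 12 gives 9 > 8. Violating.
Others bid (5, 8, 8): truth gives 7; bid 12 gives 8 > 7. Violating.
Others bid (5, 5, 12): truth gives 7; no alternative beats it.
Others bid (5, 5, 16): truth gives 0; no alternative beats it.
(Checking all 64 profiles: 8 have a profitable deviation, 56 do not.)

8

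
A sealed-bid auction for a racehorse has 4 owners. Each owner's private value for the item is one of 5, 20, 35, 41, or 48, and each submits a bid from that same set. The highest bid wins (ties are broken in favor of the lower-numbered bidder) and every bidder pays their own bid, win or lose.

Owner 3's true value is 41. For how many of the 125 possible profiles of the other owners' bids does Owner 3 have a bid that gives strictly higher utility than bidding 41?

Others bid (5, 5, 5): truth gives 0; bid 20 gives 21 > 0. Violating.
Others bid (5, 5, 20): truth gives 0; bid 20 gives 21 > 0. Violating.
Others bid (5, 5, 35): truth gives 0; bid 35 gives 6 > 0. Violating.
Others bid (5, 5, 48): truth gives -41; bid 5 gives -5 > -41. Violating.
Others bid (5, 5, 41): truth gives 0; no alternative beats it.
Others bid (5, 20, 41): truth gives 0; no alternative beats it.
(Checking all 125 profiles: 101 have a profitable deviation, 24 do not.)

101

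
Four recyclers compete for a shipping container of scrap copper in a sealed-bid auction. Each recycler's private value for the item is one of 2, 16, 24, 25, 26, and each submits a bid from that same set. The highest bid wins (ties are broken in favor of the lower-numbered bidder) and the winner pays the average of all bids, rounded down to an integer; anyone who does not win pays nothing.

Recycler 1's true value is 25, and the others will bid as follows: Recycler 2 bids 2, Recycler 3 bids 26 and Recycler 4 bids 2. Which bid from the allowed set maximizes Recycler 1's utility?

Bid 2: loses, pays 0, utility 0.
Bid 16: loses, pays 0, utility 0.
Bid 24: loses, pays 0, utility 0.
Bid 25: loses, pays 0, utility 0.
Bid 26: wins, pays 14, utility 25 - 14 = 11.
The best choice is 26 with utility 11.

26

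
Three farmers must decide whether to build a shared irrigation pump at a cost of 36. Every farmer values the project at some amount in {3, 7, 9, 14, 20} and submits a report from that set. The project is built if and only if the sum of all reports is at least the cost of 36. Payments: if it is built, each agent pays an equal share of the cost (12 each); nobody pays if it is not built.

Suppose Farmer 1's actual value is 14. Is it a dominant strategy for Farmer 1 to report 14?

No

Consider the case where Farmer 2 reports 3 and Farmer 3 reports 14.
Truthful report 14: project not built, utility 0.
Report 20 instead: project built, pays 12, utility 14 - 12 = 2.
Since 2 > 0, reporting 20 is strictly better here, so truthful reporting is not dominant.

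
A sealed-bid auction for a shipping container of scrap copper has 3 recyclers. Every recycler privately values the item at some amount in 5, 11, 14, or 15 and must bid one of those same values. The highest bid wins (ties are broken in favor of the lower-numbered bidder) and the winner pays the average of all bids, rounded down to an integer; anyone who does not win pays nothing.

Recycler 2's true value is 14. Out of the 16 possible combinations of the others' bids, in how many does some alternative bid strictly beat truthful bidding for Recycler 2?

6

Others bid (5, 5): truth gives 6; bid 11 gives 7 > 6. Violating.
Others bid (5, 11): truth gives 4; bid 11 gives 5 > 4. Violating.
Others bid (5, 15): truth gives 0; bid 15 gives 3 > 0. Violating.
Others bid (11, 15): truth gives 0; bid 15 gives 1 > 0. Violating.
Others bid (5, 14): truth gives 3; no alternative beats it.
Others bid (11, 5): truth gives 4; no alternative beats it.
(Checking all 16 profiles: 6 have a profitable deviation, 10 do not.)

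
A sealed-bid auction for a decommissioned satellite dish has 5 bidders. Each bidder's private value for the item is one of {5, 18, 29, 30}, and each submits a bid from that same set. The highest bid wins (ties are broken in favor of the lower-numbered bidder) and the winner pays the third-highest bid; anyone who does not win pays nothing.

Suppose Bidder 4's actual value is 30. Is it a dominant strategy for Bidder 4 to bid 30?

Yes

Check each profile of the others' bids and compare truth against every alternative bid.
Others bid (5, 5, 5, 30): truth gives 25, best alternative gives 0.
Others bid (5, 5, 29, 5): truth gives 25, best alternative gives 0.
Others bid (5, 29, 5, 5): truth gives 25, best alternative gives 0.
Others bid (29, 5, 5, 5): truth gives 25, best alternative gives 0.
Others bid (5, 5, 18, 30): truth gives 12, best alternative gives 0.
Others bid (5, 5, 29, 18): truth gives 12, best alternative gives 0.
(Remaining 250 profiles checked similarly; truth is weakly best in each.)
In every case the truthful bid is at least as good as any alternative, so it is a dominant strategy.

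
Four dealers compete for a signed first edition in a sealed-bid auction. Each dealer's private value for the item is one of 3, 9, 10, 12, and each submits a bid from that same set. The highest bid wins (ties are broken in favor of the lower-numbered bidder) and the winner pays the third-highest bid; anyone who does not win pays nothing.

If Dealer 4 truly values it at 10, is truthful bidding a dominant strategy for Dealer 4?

No

Consider the case where Dealer 1 bids 3, Dealer 2 bids 3 and Dealer 3 bids 10.
Truthful bid 10: loses, pays 0, utility 0.
Bid 12 instead: wins, pays 3, utility 10 - 3 = 7.
Since 7 > 0, bidding 12 is strictly better here, so truthful bidding is not dominant.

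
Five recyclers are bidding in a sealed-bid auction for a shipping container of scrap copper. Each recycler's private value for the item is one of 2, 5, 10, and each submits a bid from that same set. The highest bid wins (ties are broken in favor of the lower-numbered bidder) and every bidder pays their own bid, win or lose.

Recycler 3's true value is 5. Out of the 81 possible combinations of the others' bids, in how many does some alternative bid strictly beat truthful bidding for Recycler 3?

Others bid (2, 2, 2, 10): truth gives -5; bid 2 gives -2 > -5. Violating.
Others bid (2, 2, 5, 10): truth gives -5; bid 2 gives -2 > -5. Violating.
Others bid (2, 2, 10, 2): truth gives -5; bid 2 gives -2 > -5. Violating.
Others bid (2, 2, 10, 5): truth gives -5; bid 2 gives -2 > -5. Violating.
Others bid (2, 2, 2, 2): truth gives 0; no alternative beats it.
Others bid (2, 2, 2, 5): truth gives 0; no alternative beats it.
(Checking all 81 profiles: 77 have a profitable deviation, 4 do not.)

77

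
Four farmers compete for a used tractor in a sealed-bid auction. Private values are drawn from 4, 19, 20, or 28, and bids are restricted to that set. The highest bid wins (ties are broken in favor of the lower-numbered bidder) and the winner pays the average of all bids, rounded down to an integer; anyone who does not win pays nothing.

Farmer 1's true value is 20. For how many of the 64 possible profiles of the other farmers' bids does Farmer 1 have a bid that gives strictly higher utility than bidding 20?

Others bid (4, 4, 4): truth gives 12; bid 4 gives 16 > 12. Violating.
Others bid (4, 4, 28): truth gives 0; bid 28 gives 4 > 0. Violating.
Others bid (4, 19, 28): truth gives 0; bid 28 gives 1 > 0. Violating.
Others bid (4, 28, 4): truth gives 0; bid 28 gives 4 > 0. Violating.
Others bid (4, 4, 19): truth gives 9; no alternative beats it.
Others bid (4, 4, 20): truth gives 8; no alternative beats it.
(Checking all 64 profiles: 10 have a profitable deviation, 54 do not.)

10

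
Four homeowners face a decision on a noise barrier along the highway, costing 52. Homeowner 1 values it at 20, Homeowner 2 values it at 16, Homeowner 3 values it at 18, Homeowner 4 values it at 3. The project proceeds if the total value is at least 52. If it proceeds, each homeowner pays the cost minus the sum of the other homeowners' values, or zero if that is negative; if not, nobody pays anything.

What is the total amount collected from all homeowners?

Total value 57 ≥ cost 52, so it is built.
Homeowner 1: others sum to 37; max(0, 52 - 37) = 15.
Homeowner 2: others sum to 41; max(0, 52 - 41) = 11.
Homeowner 3: others sum to 39; max(0, 52 - 39) = 13.
Homeowner 4: others sum to 54; max(0, 52 - 54) = 0.
Total collected = 15 + 11 + 13 + 0 = 39.

39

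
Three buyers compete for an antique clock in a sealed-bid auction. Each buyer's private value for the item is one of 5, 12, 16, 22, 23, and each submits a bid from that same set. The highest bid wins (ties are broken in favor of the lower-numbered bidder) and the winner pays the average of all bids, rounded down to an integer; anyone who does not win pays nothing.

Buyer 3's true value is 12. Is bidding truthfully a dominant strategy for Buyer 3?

No

Consider the case where Buyer 1 bids 5 and Buyer 2 bids 12.
Truthful bid 12: loses, pays 0, utility 0.
Bid 16 instead: wins, pays 11, utility 12 - 11 = 1.
Since 1 > 0, bidding 16 is strictly better here, so truthful bidding is not dominant.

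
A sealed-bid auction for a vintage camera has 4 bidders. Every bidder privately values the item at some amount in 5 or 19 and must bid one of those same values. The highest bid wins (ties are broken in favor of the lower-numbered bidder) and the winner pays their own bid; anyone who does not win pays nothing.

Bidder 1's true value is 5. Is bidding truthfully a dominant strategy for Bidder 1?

Yes

Check each profile of the others' bids and compare truth against every alternative bid.
Others bid (5, 5, 5): truth gives 0, best alternative gives -14.
Others bid (5, 5, 19): truth gives 0, best alternative gives -14.
Others bid (5, 19, 5): truth gives 0, best alternative gives -14.
Others bid (5, 19, 19): truth gives 0, best alternative gives -14.
Others bid (19, 5, 5): truth gives 0, best alternative gives -14.
Others bid (19, 5, 19): truth gives 0, best alternative gives -14.
(Remaining 2 profiles checked similarly; truth is weakly best in each.)
In every case the truthful bid is at least as good as any alternative, so it is a dominant strategy.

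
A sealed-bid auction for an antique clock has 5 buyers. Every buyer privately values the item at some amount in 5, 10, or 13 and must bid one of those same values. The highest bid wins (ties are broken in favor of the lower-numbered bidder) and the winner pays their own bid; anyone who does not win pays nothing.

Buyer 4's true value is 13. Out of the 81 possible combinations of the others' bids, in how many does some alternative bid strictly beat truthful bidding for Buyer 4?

2

Others bid (5, 5, 5, 5): truth gives 0; bid 10 gives 3 > 0. Violating.
Others bid (5, 5, 5, 10): truth gives 0; bid 10 gives 3 > 0. Violating.
Others bid (5, 5, 5, 13): truth gives 0; no alternative beats it.
Others bid (5, 5, 10, 5): truth gives 0; no alternative beats it.
(Checking all 81 profiles: 2 have a profitable deviation, 79 do not.)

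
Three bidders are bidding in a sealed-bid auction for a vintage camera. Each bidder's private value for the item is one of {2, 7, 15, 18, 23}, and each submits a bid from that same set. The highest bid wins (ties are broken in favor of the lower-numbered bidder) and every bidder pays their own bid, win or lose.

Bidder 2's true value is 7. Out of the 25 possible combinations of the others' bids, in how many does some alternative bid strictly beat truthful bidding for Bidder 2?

23

Others bid (2, 15): truth gives -7; bid 2 gives -2 > -7. Violating.
Others bid (2, 18): truth gives -7; bid 2 gives -2 > -7. Violating.
Others bid (2, 23): truth gives -7; bid 2 gives -2 > -7. Violating.
Others bid (7, 2): truth gives -7; bid 2 gives -2 > -7. Violating.
Others bid (2, 2): truth gives 0; no alternative beats it.
Others bid (2, 7): truth gives 0; no alternative beats it.
(Checking all 25 profiles: 23 have a profitable deviation, 2 do not.)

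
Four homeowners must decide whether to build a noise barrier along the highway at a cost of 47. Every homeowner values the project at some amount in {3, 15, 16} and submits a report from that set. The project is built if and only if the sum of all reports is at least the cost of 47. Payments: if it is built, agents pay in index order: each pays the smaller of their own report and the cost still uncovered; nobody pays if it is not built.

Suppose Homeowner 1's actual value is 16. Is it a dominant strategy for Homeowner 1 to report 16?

No

Consider the case where Homeowner 2 reports 3, Homeowner 3 reports 15 and Homeowner 4 reports 15.
Truthful report 16: project built, pays 16, utility 16 - 16 = 0.
Report 15 instead: project built, pays 15, utility 16 - 15 = 1.
Since 1 > 0, reporting 15 is strictly better here, so truthful reporting is not dominant.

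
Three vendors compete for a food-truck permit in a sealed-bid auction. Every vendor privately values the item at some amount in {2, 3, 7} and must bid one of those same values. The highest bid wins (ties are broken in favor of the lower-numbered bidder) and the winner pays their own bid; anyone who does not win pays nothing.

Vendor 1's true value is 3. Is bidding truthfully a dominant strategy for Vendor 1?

Consider the case where Vendor 2 bids 2 and Vendor 3 bids 2.
Truthful bid 3: wins, pays 3, utility 3 - 3 = 0.
Bid 2 instead: wins, pays 2, utility 3 - 2 = 1.
Since 1 > 0, bidding 2 is strictly better here, so truthful bidding is not dominant.

No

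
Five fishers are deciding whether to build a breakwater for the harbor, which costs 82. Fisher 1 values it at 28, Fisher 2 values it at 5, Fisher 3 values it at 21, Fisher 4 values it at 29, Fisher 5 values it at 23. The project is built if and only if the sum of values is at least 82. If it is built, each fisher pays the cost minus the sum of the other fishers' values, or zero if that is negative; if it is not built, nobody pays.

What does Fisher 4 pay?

5

Total value 106 ≥ cost 82, so the project is built.
The other fishers' values sum to 77.
Cost minus that sum is 82 - 77 = 5.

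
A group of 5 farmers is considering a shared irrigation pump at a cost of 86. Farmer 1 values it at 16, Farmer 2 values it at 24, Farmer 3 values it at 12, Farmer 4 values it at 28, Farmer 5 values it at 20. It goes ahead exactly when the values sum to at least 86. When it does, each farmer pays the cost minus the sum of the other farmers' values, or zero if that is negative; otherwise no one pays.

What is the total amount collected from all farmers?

32

Total value 100 ≥ cost 86, so it is built.
Farmer 1: others sum to 84; max(0, 86 - 84) = 2.
Farmer 2: others sum to 76; max(0, 86 - 76) = 10.
Farmer 3: others sum to 88; max(0, 86 - 88) = 0.
Farmer 4: others sum to 72; max(0, 86 - 72) = 14.
Farmer 5: others sum to 80; max(0, 86 - 80) = 6.
Total collected = 2 + 10 + 0 + 14 + 6 = 32.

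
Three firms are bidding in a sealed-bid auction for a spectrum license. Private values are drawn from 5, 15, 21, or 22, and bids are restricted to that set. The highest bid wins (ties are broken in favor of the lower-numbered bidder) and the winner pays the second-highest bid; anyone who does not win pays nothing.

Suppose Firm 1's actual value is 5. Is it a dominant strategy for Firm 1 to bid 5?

Check each profile of the others' bids and compare truth against every alternative bid.
Others bid (5, 15): truth gives 0, best alternative gives -10.
Others bid (15, 5): truth gives 0, best alternative gives -10.
Others bid (15, 15): truth gives 0, best alternative gives -10.
Others bid (5, 5): truth gives 0, best alternative gives 0.
Others bid (5, 21): truth gives 0, best alternative gives 0.
Others bid (5, 22): truth gives 0, best alternative gives 0.
(Remaining 10 profiles checked similarly; truth is weakly best in each.)
In every case the truthful bid is at least as good as any alternative, so it is a dominant strategy.

Yes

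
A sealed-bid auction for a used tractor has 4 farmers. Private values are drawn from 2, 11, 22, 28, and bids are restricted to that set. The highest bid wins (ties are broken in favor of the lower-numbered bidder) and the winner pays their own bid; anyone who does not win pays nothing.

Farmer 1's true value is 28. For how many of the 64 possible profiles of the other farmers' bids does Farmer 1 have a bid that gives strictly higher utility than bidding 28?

27

Others bid (2, 2, 2): truth gives 0; bid 2 gives 26 > 0. Violating.
Others bid (2, 2, 11): truth gives 0; bid 11 gives 17 > 0. Violating.
Others bid (2, 2, 22): truth gives 0; bid 22 gives 6 > 0. Violating.
Others bid (2, 11, 2): truth gives 0; bid 11 gives 17 > 0. Violating.
Others bid (2, 2, 28): truth gives 0; no alternative beats it.
Others bid (2, 11, 28): truth gives 0; no alternative beats it.
(Checking all 64 profiles: 27 have a profitable deviation, 37 do not.)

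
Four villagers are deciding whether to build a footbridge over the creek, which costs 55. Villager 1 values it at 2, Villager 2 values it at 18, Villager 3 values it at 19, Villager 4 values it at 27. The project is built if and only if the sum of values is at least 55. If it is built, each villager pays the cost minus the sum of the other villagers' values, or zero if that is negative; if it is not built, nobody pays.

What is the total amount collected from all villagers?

Total value 66 ≥ cost 55, so it is built.
Villager 1: others sum to 64; max(0, 55 - 64) = 0.
Villager 2: others sum to 48; max(0, 55 - 48) = 7.
Villager 3: others sum to 47; max(0, 55 - 47) = 8.
Villager 4: others sum to 39; max(0, 55 - 39) = 16.
Total collected = 0 + 7 + 8 + 16 = 31.

31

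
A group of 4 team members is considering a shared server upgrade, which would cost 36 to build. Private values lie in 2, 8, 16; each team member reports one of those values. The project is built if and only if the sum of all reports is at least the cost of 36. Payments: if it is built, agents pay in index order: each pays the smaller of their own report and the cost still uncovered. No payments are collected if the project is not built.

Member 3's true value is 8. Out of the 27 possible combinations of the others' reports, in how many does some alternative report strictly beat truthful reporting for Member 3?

Others report (2, 16, 16): truth gives 0; report 2 gives 6 > 0. Violating.
Others report (8, 16, 16): truth gives 0; report 2 gives 6 > 0. Violating.
Others report (16, 2, 16): truth gives 0; report 2 gives 6 > 0. Violating.
Others report (16, 8, 16): truth gives 0; report 2 gives 6 > 0. Violating.
Others report (2, 2, 2): truth gives 0; no alternative beats it.
Others report (2, 2, 8): truth gives 0; no alternative beats it.
(Checking all 27 profiles: 7 have a profitable deviation, 20 do not.)

7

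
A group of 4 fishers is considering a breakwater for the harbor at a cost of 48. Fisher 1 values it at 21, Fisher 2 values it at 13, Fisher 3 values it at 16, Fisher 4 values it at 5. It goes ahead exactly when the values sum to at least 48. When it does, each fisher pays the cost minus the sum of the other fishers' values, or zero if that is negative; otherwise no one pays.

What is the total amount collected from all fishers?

Total value 55 ≥ cost 48, so it is built.
Fisher 1: others sum to 34; max(0, 48 - 34) = 14.
Fisher 2: others sum to 42; max(0, 48 - 42) = 6.
Fisher 3: others sum to 39; max(0, 48 - 39) = 9.
Fisher 4: others sum to 50; max(0, 48 - 50) = 0.
Total collected = 14 + 6 + 9 + 0 = 29.

29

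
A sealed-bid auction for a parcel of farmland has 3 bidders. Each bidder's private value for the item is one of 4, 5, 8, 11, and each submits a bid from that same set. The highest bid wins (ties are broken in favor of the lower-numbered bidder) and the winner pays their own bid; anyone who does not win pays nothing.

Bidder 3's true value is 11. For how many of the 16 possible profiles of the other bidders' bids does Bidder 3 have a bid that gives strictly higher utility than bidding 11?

4

Others bid (4, 4): truth gives 0; bid 5 gives 6 > 0. Violating.
Others bid (4, 5): truth gives 0; bid 8 gives 3 > 0. Violating.
Others bid (5, 4): truth gives 0; bid 8 gives 3 > 0. Violating.
Others bid (5, 5): truth gives 0; bid 8 gives 3 > 0. Violating.
Others bid (4, 8): truth gives 0; no alternative beats it.
Others bid (4, 11): truth gives 0; no alternative beats it.
(Checking all 16 profiles: 4 have a profitable deviation, 12 do not.)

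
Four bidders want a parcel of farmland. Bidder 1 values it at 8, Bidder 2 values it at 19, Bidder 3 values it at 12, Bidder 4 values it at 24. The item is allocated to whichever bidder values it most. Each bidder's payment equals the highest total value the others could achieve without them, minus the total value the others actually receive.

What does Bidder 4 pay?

Bidder 4 has the highest value and receives the item.
Without Bidder 4, the item would go to the next-highest value, 19, so the others could achieve 19.
With Bidder 4 present and winning, the others receive nothing, so their total is 0.
Payment = 19 - 0 = 19.

19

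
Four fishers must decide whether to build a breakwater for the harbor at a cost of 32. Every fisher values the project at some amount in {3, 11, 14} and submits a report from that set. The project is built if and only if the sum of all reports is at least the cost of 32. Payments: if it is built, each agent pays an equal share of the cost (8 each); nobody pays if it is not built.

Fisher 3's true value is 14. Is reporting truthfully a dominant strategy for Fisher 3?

Check each profile of the others' reports and compare truth against every alternative report.
Others report (3, 3, 14): truth gives 6, best alternative gives 0.
Others report (3, 14, 3): truth gives 6, best alternative gives 0.
Others report (14, 3, 3): truth gives 6, best alternative gives 0.
Others report (3, 11, 11): truth gives 6, best alternative gives 6.
Others report (3, 11, 14): truth gives 6, best alternative gives 6.
Others report (3, 14, 11): truth gives 6, best alternative gives 6.
(Remaining 21 profiles checked similarly; truth is weakly best in each.)
In every case the truthful report is at least as good as any alternative, so it is a dominant strategy.

Yes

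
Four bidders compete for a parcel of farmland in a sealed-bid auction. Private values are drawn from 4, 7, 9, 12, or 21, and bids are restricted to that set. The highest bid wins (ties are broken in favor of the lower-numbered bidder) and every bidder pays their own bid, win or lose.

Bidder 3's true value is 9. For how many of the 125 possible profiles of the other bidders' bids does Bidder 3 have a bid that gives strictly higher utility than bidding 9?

Others bid (4, 4, 4): truth gives 0; bid 7 gives 2 > 0. Violating.
Others bid (4, 4, 7): truth gives 0; bid 7 gives 2 > 0. Violating.
Others bid (4, 4, 12): truth gives -9; bid 12 gives -3 > -9. Violating.
Others bid (4, 4, 21): truth gives -9; bid 4 gives -4 > -9. Violating.
Others bid (4, 4, 9): truth gives 0; no alternative beats it.
Others bid (4, 7, 4): truth gives 0; no alternative beats it.
(Checking all 125 profiles: 115 have a profitable deviation, 10 do not.)

115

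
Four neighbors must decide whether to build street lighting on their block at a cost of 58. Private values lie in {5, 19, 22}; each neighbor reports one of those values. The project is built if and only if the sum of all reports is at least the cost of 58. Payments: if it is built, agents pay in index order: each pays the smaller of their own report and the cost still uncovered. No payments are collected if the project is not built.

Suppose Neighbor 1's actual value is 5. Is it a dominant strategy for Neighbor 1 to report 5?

Yes

Check each profile of the others' reports and compare truth against every alternative report.
Others report (5, 19, 19): truth gives 0, best alternative gives -14.
Others report (5, 19, 22): truth gives 0, best alternative gives -14.
Others report (5, 22, 19): truth gives 0, best alternative gives -14.
Others report (5, 22, 22): truth gives 0, best alternative gives -14.
Others report (19, 5, 19): truth gives 0, best alternative gives -14.
Others report (19, 5, 22): truth gives 0, best alternative gives -14.
(Remaining 21 profiles checked similarly; truth is weakly best in each.)
In every case the truthful report is at least as good as any alternative, so it is a dominant strategy.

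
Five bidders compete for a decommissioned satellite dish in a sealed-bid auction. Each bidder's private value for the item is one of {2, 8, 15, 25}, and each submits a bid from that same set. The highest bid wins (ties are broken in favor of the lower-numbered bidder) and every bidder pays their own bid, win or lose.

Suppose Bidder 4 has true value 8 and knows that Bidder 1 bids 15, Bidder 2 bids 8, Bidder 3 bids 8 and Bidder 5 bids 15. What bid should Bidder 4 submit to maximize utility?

2

Bid 2: loses but pays 2, utility -2.
Bid 8: loses but pays 8, utility -8.
Bid 15: loses but pays 15, utility -15.
Bid 25: wins, pays 25, utility 8 - 25 = -17.
The best choice is 2 with utility -2.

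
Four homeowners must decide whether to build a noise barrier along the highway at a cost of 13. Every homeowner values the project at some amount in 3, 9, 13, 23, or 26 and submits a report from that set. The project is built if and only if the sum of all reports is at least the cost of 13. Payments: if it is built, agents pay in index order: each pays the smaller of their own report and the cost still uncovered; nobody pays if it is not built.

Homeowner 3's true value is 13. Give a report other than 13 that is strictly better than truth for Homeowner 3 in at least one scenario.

3

Suppose Homeowner 1 reports 3, Homeowner 2 reports 3 and Homeowner 4 reports 9.
Report 13: project built, pays 7, utility 13 - 7 = 6.
Report 3: project built, pays 3, utility 13 - 3 = 10.
So reporting 3 beats truth here (10 > 6).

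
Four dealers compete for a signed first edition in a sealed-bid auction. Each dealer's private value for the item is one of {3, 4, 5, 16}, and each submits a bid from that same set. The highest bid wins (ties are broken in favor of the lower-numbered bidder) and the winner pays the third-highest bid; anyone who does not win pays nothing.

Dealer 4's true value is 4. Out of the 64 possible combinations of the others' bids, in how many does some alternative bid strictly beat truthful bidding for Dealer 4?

6

Others bid (3, 3, 4): truth gives 0; bid 5 gives 1 > 0. Violating.
Others bid (3, 3, 5): truth gives 0; bid 16 gives 1 > 0. Violating.
Others bid (3, 4, 3): truth gives 0; bid 5 gives 1 > 0. Violating.
Others bid (3, 5, 3): truth gives 0; bid 16 gives 1 > 0. Violating.
Others bid (3, 3, 3): truth gives 1; no alternative beats it.
Others bid (3, 3, 16): truth gives 0; no alternative beats it.
(Checking all 64 profiles: 6 have a profitable deviation, 58 do not.)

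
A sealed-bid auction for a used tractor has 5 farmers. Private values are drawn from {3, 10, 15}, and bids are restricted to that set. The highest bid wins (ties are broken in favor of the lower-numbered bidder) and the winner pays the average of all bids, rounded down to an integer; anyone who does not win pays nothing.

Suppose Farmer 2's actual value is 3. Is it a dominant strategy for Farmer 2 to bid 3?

Check each profile of the others' bids and compare truth against every alternative bid.
Others bid (3, 10, 10, 10): truth gives 0, best alternative gives -5.
Others bid (3, 3, 10, 10): truth gives 0, best alternative gives -4.
Others bid (3, 10, 3, 10): truth gives 0, best alternative gives -4.
Others bid (3, 10, 10, 3): truth gives 0, best alternative gives -4.
Others bid (3, 3, 3, 10): truth gives 0, best alternative gives -2.
Others bid (3, 3, 10, 3): truth gives 0, best alternative gives -2.
(Remaining 75 profiles checked similarly; truth is weakly best in each.)
In every case the truthful bid is at least as good as any alternative, so it is a dominant strategy.

Yes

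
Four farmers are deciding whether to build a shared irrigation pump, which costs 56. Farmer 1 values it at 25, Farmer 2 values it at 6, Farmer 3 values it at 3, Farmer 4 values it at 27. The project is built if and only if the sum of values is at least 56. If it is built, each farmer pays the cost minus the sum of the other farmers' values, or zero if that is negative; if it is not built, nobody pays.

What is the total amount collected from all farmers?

Total value 61 ≥ cost 56, so it is built.
Farmer 1: others sum to 36; max(0, 56 - 36) = 20.
Farmer 2: others sum to 55; max(0, 56 - 55) = 1.
Farmer 3: others sum to 58; max(0, 56 - 58) = 0.
Farmer 4: others sum to 34; max(0, 56 - 34) = 22.
Total collected = 20 + 1 + 0 + 22 = 43.

43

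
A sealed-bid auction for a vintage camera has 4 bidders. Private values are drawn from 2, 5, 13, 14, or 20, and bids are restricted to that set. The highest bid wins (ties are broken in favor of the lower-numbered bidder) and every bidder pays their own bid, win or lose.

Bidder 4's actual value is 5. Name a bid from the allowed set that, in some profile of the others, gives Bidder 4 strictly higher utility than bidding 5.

Suppose Bidder 1 bids 2, Bidder 2 bids 2 and Bidder 3 bids 5.
Bid 5: loses but pays 5, utility -5.
Bid 2: loses but pays 2, utility -2.
So bidding 2 beats truth here (-2 > -5).

2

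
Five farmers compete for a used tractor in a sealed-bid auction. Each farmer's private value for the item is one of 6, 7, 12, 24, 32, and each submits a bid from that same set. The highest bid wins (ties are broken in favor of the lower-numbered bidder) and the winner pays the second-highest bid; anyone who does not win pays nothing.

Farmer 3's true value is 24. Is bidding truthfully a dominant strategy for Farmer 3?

Yes

Check each profile of the others' bids and compare truth against every alternative bid.
Others bid (6, 6, 6, 6): truth gives 18, best alternative gives 18.
Others bid (6, 6, 6, 7): truth gives 17, best alternative gives 17.
Others bid (6, 6, 7, 6): truth gives 17, best alternative gives 17.
Others bid (6, 6, 7, 7): truth gives 17, best alternative gives 17.
Others bid (6, 7, 6, 6): truth gives 17, best alternative gives 17.
Others bid (6, 7, 6, 7): truth gives 17, best alternative gives 17.
(Remaining 619 profiles checked similarly; truth is weakly best in each.)
In every case the truthful bid is at least as good as any alternative, so it is a dominant strategy.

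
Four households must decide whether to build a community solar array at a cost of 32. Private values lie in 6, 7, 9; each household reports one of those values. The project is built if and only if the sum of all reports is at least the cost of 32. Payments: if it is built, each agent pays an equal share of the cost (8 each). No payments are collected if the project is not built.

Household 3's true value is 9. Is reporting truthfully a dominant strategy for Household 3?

Check each profile of the others' reports and compare truth against every alternative report.
Others report (6, 9, 9): truth gives 1, best alternative gives 0.
Others report (7, 7, 9): truth gives 1, best alternative gives 0.
Others report (7, 9, 7): truth gives 1, best alternative gives 0.
Others report (9, 6, 9): truth gives 1, best alternative gives 0.
Others report (9, 7, 7): truth gives 1, best alternative gives 0.
Others report (9, 9, 6): truth gives 1, best alternative gives 0.
(Remaining 21 profiles checked similarly; truth is weakly best in each.)
In every case the truthful report is at least as good as any alternative, so it is a dominant strategy.

Yes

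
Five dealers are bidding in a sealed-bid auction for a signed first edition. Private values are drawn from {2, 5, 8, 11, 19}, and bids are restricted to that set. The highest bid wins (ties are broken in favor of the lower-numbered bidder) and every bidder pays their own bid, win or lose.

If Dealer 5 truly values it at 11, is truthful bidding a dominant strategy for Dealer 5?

Consider the case where Dealer 1 bids 2, Dealer 2 bids 2, Dealer 3 bids 2 and Dealer 4 bids 2.
Truthful bid 11: wins, pays 11, utility 11 - 11 = 0.
Bid 5 instead: wins, pays 5, utility 11 - 5 = 6.
Since 6 > 0, bidding 5 is strictly better here, so truthful bidding is not dominant.

No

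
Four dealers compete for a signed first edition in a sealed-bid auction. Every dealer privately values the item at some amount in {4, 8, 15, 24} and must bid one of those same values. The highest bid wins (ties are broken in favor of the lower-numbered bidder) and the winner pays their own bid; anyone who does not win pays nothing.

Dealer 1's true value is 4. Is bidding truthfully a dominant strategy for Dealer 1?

Yes

Check each profile of the others' bids and compare truth against every alternative bid.
Others bid (4, 4, 4): truth gives 0, best alternative gives -4.
Others bid (4, 4, 8): truth gives 0, best alternative gives -4.
Others bid (4, 8, 4): truth gives 0, best alternative gives -4.
Others bid (4, 8, 8): truth gives 0, best alternative gives -4.
Others bid (8, 4, 4): truth gives 0, best alternative gives -4.
Others bid (8, 4, 8): truth gives 0, best alternative gives -4.
(Remaining 58 profiles checked similarly; truth is weakly best in each.)
In every case the truthful bid is at least as good as any alternative, so it is a dominant strategy.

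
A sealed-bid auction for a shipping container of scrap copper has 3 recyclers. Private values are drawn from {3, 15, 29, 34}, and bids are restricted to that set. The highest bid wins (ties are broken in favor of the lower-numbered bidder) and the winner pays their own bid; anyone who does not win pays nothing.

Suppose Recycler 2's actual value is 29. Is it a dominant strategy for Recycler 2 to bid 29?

Consider the case where Recycler 1 bids 3 and Recycler 3 bids 3.
Truthful bid 29: wins, pays 29, utility 29 - 29 = 0.
Bid 15 instead: wins, pays 15, utility 29 - 15 = 14.
Since 14 > 0, bidding 15 is strictly better here, so truthful bidding is not dominant.

No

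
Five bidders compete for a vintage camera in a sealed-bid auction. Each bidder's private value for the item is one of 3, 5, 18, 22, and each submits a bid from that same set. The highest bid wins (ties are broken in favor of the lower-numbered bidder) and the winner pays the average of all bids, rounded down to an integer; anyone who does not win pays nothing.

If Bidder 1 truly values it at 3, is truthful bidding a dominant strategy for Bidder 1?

Check each profile of the others' bids and compare truth against every alternative bid.
Others bid (5, 5, 5, 5): truth gives 0, best alternative gives -2.
Others bid (3, 3, 5, 5): truth gives 0, best alternative gives -1.
Others bid (3, 5, 3, 5): truth gives 0, best alternative gives -1.
Others bid (3, 5, 5, 3): truth gives 0, best alternative gives -1.
Others bid (3, 5, 5, 5): truth gives 0, best alternative gives -1.
Others bid (5, 3, 3, 5): truth gives 0, best alternative gives -1.
(Remaining 250 profiles checked similarly; truth is weakly best in each.)
In every case the truthful bid is at least as good as any alternative, so it is a dominant strategy.

Yes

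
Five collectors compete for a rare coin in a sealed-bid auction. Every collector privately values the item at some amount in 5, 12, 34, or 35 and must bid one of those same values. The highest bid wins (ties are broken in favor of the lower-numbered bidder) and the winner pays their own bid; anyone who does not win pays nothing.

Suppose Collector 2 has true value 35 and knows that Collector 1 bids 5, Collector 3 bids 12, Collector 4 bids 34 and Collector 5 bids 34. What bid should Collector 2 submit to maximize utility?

34

Bid 5: loses, pays 0, utility 0.
Bid 12: loses, pays 0, utility 0.
Bid 34: wins, pays 34, utility 35 - 34 = 1.
Bid 35: wins, pays 35, utility 35 - 35 = 0.
The best choice is 34 with utility 1.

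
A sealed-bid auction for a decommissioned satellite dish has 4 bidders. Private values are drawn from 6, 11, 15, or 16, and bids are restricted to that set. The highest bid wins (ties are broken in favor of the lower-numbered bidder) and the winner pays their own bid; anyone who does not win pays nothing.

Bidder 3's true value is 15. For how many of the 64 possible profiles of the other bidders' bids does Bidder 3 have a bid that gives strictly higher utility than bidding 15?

2

Others bid (6, 6, 6): truth gives 0; bid 11 gives 4 > 0. Violating.
Others bid (6, 6, 11): truth gives 0; bid 11 gives 4 > 0. Violating.
Others bid (6, 6, 15): truth gives 0; no alternative beats it.
Others bid (6, 6, 16): truth gives 0; no alternative beats it.
(Checking all 64 profiles: 2 have a profitable deviation, 62 do not.)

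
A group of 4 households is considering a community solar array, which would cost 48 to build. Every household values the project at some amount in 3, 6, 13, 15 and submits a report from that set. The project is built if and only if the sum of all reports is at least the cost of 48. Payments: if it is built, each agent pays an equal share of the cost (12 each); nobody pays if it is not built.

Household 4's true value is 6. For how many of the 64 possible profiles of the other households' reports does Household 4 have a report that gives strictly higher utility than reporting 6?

Others report (13, 15, 15): truth gives -6; report 3 gives 0 > -6. Violating.
Others report (15, 13, 15): truth gives -6; report 3 gives 0 > -6. Violating.
Others report (15, 15, 13): truth gives -6; report 3 gives 0 > -6. Violating.
Others report (3, 3, 3): truth gives 0; no alternative beats it.
Others report (3, 3, 6): truth gives 0; no alternative beats it.
(Checking all 64 profiles: 3 have a profitable deviation, 61 do not.)

3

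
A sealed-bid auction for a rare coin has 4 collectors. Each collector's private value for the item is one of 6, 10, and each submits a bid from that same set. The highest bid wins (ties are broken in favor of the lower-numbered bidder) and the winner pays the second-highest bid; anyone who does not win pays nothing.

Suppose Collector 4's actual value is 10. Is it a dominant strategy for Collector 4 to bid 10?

Yes

Check each profile of the others' bids and compare truth against every alternative bid.
Others bid (6, 6, 6): truth gives 4, best alternative gives 0.
Others bid (6, 6, 10): truth gives 0, best alternative gives 0.
Others bid (6, 10, 6): truth gives 0, best alternative gives 0.
Others bid (6, 10, 10): truth gives 0, best alternative gives 0.
Others bid (10, 6, 6): truth gives 0, best alternative gives 0.
Others bid (10, 6, 10): truth gives 0, best alternative gives 0.
(Remaining 2 profiles checked similarly; truth is weakly best in each.)
In every case the truthful bid is at least as good as any alternative, so it is a dominant strategy.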